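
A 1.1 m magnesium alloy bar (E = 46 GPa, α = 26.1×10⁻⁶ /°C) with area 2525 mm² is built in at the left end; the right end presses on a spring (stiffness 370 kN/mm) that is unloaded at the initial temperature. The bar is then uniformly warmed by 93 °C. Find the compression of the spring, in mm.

The unrestrained thermal change is αΔT L = 26.1×10⁻⁶ × 93 × 1100 = 2.67 mm.
Let P be the compressive force at the spring. The bar shortens elastically by PL/(AE) and the spring compresses by P/k; together these equal δ_free.
So P = δ_free / [L/(AE) + 1/k] = 2.67 / [ 1100/(2525×46×10³) + 1/(370×10³) ].
P = 2.67 / 1.217×10⁻⁵ = 219300 N.
Spring compression = P/k = 219300/(370×10³) = 0.5928 mm.

δ ≈ 0.593 mm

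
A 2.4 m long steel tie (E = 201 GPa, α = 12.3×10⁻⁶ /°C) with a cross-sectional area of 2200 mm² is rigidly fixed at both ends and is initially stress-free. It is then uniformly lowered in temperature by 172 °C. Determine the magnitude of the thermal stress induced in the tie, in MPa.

σ ≈ 425 MPa (tensile)

With length fixed, the mechanical strain must cancel the thermal strain αΔT = 12.3×10⁻⁶ × 172 = 2115.6×10⁻⁶.
σ = EαΔT = 201×10³ × 12.3×10⁻⁶ × 172 = 425.2 MPa (tensile; the tie is trying to contract).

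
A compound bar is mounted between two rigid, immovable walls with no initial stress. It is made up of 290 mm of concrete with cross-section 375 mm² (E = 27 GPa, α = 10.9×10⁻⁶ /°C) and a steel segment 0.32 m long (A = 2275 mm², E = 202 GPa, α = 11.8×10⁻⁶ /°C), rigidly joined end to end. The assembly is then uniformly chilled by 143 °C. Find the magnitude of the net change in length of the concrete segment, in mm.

Free thermal contraction of the whole bar: Σ αᵢΔT Lᵢ = 10.9×10⁻⁶×143×290 + 11.8×10⁻⁶×143×320 = 0.992 mm.
The walls prevent any net length change, so an axial force P (same in every segment) develops. Compatibility: P · Σ Lᵢ/(AᵢEᵢ) = δ_free.
The series flexibility is Σ Lᵢ/(AᵢEᵢ) = 290/(375×27×10³) + 320/(2275×202×10³) = 2.934×10⁻⁵ mm/N.
So P = 0.992 / 2.934×10⁻⁵ = 33.81 kN, tensile.
For the concrete segment, free thermal change = 10.9×10⁻⁶×143×290 = 0.452 mm and elastic change from P = 33810×290/(375×27×10³) = 0.9684 mm; these oppose, so the net change is 0.516 mm (segment lengthens).

|ΔL| ≈ 0.516 mm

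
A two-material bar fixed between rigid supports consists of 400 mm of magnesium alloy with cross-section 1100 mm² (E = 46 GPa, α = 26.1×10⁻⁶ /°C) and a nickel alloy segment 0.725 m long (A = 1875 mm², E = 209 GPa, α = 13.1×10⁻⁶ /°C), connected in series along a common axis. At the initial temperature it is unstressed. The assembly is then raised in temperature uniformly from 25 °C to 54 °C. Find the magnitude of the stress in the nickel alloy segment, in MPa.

σ ≈ 31.6 MPa (compressive)

With the walls removed the bar would change length by δ_free = Σ αᵢΔT Lᵢ = 26.1×10⁻⁶×29×400 + 13.1×10⁻⁶×29×725 = 0.5782 mm.
The rigid supports impose zero overall length change; the single axial force P common to all segments must satisfy P Σ Lᵢ/(AᵢEᵢ) = δ_free.
The series flexibility is Σ Lᵢ/(AᵢEᵢ) = 400/(1100×46×10³) + 725/(1875×209×10³) = 9.755×10⁻⁶ mm/N.
P = 0.5782 / 9.755×10⁻⁶ = 59270 N = 59.27 kN, compressive.
σ_{nickel alloy} = P / A = 59270 / 1875 = 31.61 MPa.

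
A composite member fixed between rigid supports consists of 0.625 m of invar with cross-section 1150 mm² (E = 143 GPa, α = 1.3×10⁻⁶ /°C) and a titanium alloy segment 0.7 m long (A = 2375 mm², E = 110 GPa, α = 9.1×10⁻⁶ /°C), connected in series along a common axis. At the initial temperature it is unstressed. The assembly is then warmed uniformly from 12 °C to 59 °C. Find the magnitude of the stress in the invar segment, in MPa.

σ ≈ 45.3 MPa (compressive)

Free thermal expansion of the whole bar: Σ αᵢΔT Lᵢ = 1.3×10⁻⁶×47×625 + 9.1×10⁻⁶×47×700 = 0.3376 mm.
The walls prevent any net length change, so an axial force P (same in every segment) develops. Compatibility: P · Σ Lᵢ/(AᵢEᵢ) = δ_free.
Σ Lᵢ/(AᵢEᵢ) = 625/(1150×143×10³) + 700/(2375×110×10³) = 6.48×10⁻⁶ mm/N.
P = 0.3376 / 6.48×10⁻⁶ = 52100 N = 52.1 kN, compressive.
σ_{invar} = P / A = 52100 / 1150 = 45.3 MPa.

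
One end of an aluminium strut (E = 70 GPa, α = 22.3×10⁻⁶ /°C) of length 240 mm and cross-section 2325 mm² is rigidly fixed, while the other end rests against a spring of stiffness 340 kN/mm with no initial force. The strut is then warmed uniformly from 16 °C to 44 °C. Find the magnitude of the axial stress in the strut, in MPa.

σ ≈ 14.6 MPa (compressive)

If the spring were absent the strut would lengthen by αΔT L = 22.3×10⁻⁶ × 28 × 240 = 0.1499 mm.
Let P be the compressive force at the spring. The strut shortens elastically by PL/(AE) and the spring compresses by P/k; together these equal δ_free.
So P = δ_free / [L/(AE) + 1/k] = 0.1499 / [ 240/(2325×70×10³) + 1/(340×10³) ].
P = 0.1499 / 4.416×10⁻⁶ = 33940 N.
σ = P/A = 33940/2325 = 14.6 MPa.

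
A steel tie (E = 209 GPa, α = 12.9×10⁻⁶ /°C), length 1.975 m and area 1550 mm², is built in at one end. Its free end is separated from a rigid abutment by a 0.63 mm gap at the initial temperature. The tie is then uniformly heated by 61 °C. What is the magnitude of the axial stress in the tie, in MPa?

σ ≈ 97.8 MPa (compressive)

Free thermal elongation = αΔT L = 12.9×10⁻⁶ × 61 × 1975 = 1.554 mm.
After closing the 0.63 mm clearance, 1.554 − 0.63 = 0.9241 mm of expansion remains to be suppressed by the wall.
Compatibility: PL/(AE) = 0.9241 mm, so σ = P/A = E × (0.9241/1975) = 97.79 MPa.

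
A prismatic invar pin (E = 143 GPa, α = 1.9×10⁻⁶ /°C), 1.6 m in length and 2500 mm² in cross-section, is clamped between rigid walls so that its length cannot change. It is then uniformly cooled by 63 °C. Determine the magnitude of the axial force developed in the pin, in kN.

The ends cannot move, so σ = EαΔT = 143×10³ × 1.9×10⁻⁶ × 63 = 17.12 MPa.
P = AEαΔT = 2500 × 143×10³ × 1.9×10⁻⁶ × 63 = 42.79 kN (tensile).

P ≈ 42.8 kN (tensile)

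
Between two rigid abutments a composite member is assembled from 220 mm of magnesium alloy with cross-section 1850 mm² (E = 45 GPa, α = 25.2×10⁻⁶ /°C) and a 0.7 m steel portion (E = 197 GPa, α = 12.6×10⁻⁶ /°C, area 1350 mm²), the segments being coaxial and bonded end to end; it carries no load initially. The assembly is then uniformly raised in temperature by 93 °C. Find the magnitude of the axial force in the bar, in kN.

With the walls removed the bar would change length by δ_free = Σ αᵢΔT Lᵢ = 25.2×10⁻⁶×93×220 + 12.6×10⁻⁶×93×700 = 1.336 mm.
The walls prevent any net length change, so an axial force P (same in every segment) develops. Compatibility: P · Σ Lᵢ/(AᵢEᵢ) = δ_free.
The series flexibility is Σ Lᵢ/(AᵢEᵢ) = 220/(1850×45×10³) + 700/(1350×197×10³) = 5.275×10⁻⁶ mm/N.
So P = 1.336 / 5.275×10⁻⁶ = 253.3 kN, compressive.

P ≈ 253 kN (compressive)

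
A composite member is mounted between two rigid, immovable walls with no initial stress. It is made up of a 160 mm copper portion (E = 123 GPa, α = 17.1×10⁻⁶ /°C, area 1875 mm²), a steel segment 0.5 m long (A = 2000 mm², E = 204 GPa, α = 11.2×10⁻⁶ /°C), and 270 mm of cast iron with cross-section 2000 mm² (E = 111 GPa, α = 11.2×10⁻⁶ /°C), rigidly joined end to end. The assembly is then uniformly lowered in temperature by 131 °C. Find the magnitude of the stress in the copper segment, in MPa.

σ ≈ 253 MPa (tensile)

If the supports were absent, the total length change would be Σ αᵢΔT Lᵢ = 17.1×10⁻⁶×131×160 + 11.2×10⁻⁶×131×500 + 11.2×10⁻⁶×131×270 = 1.488 mm.
The walls prevent any net length change, so an axial force P (same in every segment) develops. Compatibility: P · Σ Lᵢ/(AᵢEᵢ) = δ_free.
The series flexibility is Σ Lᵢ/(AᵢEᵢ) = 160/(1875×123×10³) + 500/(2000×204×10³) + 270/(2000×111×10³) = 3.135×10⁻⁶ mm/N.
Hence P = δ_free / Σ(L/AE) = 1.488/3.135×10⁻⁶ = 474.6 kN (tensile).
σ_{copper} = P / A = 474600 / 1875 = 253.1 MPa.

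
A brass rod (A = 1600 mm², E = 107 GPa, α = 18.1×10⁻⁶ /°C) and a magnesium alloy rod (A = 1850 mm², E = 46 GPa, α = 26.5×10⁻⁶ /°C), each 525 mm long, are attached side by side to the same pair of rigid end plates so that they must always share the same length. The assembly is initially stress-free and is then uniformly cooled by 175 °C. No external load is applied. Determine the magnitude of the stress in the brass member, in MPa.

σ ≈ 52.2 MPa (compressive)

Both members must finish at the same length. With the larger α, the magnesium alloy tends to over-contract; the plates restrain it, putting the magnesium alloy in tension and the brass in compression. With no external load the two internal forces are equal and opposite, magnitude P.
Compatibility of the two members (thermal + elastic change equal): (α₁ − α₂)ΔT = P·[1/(A₁E₁) + 1/(A₂E₂)].
|α₁ − α₂|·ΔT = 8.4×10⁻⁶ × 175 = 0.00147.
1/(A₁E₁) + 1/(A₂E₂) = 1/(1600×107×10³) + 1/(1850×46×10³) = 1.759×10⁻⁸ N⁻¹.
P = 0.00147 / 1.759×10⁻⁸ = 83560 N = 83.56 kN.
σ_{brass} = P/A₁ = 83560/1600 = 52.23 MPa, compressive.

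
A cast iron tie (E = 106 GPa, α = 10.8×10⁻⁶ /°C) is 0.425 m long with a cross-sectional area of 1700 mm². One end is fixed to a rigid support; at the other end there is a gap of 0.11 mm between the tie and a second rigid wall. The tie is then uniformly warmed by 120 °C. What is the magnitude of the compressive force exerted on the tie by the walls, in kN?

Free thermal elongation = αΔT L = 10.8×10⁻⁶ × 120 × 425 = 0.5508 mm.
The gap closes (δ_free > 0.11 mm) and the wall then resists a further 0.5508 − 0.11 = 0.4408 mm of expansion.
Compatibility: PL/(AE) = 0.4408 mm, so σ = P/A = E × (0.4408/425) = 109.9 MPa.
Force on the wall = σA = 109.9 × 1700 mm² = 186.9 kN.

P ≈ 187 kN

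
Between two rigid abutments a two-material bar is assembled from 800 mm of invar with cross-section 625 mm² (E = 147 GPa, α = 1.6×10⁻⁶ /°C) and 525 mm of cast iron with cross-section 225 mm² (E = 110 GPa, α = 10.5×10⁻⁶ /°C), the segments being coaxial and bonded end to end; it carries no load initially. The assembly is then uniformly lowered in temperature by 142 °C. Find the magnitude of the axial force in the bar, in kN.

With the walls removed the bar would change length by δ_free = Σ αᵢΔT Lᵢ = 1.6×10⁻⁶×142×800 + 10.5×10⁻⁶×142×525 = 0.9645 mm.
The rigid supports impose zero overall length change; the single axial force P common to all segments must satisfy P Σ Lᵢ/(AᵢEᵢ) = δ_free.
Σ Lᵢ/(AᵢEᵢ) = 800/(625×147×10³) + 525/(225×110×10³) = 2.992×10⁻⁵ mm/N.
So P = 0.9645 / 2.992×10⁻⁵ = 32.24 kN, tensile.

P ≈ 32.2 kN (tensile)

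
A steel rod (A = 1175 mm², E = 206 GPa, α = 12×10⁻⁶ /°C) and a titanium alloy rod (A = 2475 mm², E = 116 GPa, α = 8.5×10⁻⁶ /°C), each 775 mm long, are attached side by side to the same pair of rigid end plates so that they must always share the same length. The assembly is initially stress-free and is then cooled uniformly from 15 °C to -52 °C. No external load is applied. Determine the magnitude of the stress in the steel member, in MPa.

Equilibrium of a rigid end plate with no external load gives equal and opposite internal forces ±P in the two members. Since α_{steel} > α_{titanium alloy}, cooling drives the steel into tension and the titanium alloy into compression.
Compatibility of the two members (thermal + elastic change equal): (α₁ − α₂)ΔT = P·[1/(A₁E₁) + 1/(A₂E₂)].
|α₁ − α₂|·ΔT = 3.5×10⁻⁶ × 67 = 0.0002345.
1/(A₁E₁) + 1/(A₂E₂) = 1/(1175×206×10³) + 1/(2475×116×10³) = 7.614×10⁻⁹ N⁻¹.
So P = 0.0002345 / 7.614×10⁻⁹ = 30.8 kN.
σ_{steel} = P/A₁ = 30800/1175 = 26.21 MPa, tensile.

σ ≈ 26.2 MPa (tensile)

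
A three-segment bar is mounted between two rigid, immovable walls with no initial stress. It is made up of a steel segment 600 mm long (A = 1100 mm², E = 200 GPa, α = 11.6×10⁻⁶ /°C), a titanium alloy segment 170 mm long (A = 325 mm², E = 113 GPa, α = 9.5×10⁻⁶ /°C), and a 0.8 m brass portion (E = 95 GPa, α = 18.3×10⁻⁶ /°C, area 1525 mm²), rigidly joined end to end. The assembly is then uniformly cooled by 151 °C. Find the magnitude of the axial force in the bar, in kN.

With the walls removed the bar would change length by δ_free = Σ αᵢΔT Lᵢ = 11.6×10⁻⁶×151×600 + 9.5×10⁻⁶×151×170 + 18.3×10⁻⁶×151×800 = 3.505 mm.
The rigid supports impose zero overall length change; the single axial force P common to all segments must satisfy P Σ Lᵢ/(AᵢEᵢ) = δ_free.
Σ Lᵢ/(AᵢEᵢ) = 600/(1100×200×10³) + 170/(325×113×10³) + 800/(1525×95×10³) = 1.288×10⁻⁵ mm/N.
P = 3.505 / 1.288×10⁻⁵ = 272200 N = 272.2 kN, tensile.

P ≈ 272 kN (tensile)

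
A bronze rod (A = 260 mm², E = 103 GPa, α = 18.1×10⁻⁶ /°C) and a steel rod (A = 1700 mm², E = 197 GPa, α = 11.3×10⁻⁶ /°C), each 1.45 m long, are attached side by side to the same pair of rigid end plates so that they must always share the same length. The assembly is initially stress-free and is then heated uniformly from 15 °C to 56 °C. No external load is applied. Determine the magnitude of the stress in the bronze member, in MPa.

The bronze has the larger α, so on heating it would change length more than the steel if both were free. The rigid plates force a common final length, so the bronze is put into compression and the steel into tension, with equal and opposite forces P (no external load).
Equating the net (thermal + elastic) strains gives |α₁ − α₂|·ΔT = P·[1/(A₁E₁) + 1/(A₂E₂)].
|α₁ − α₂|·ΔT = 6.8×10⁻⁶ × 41 = 0.0002788.
1/(A₁E₁) + 1/(A₂E₂) = 1/(260×103×10³) + 1/(1700×197×10³) = 4.033×10⁻⁸ N⁻¹.
So P = 0.0002788 / 4.033×10⁻⁸ = 6.913 kN.
σ_{bronze} = P/A₁ = 6913/260 = 26.59 MPa, compressive.

σ ≈ 26.6 MPa (compressive)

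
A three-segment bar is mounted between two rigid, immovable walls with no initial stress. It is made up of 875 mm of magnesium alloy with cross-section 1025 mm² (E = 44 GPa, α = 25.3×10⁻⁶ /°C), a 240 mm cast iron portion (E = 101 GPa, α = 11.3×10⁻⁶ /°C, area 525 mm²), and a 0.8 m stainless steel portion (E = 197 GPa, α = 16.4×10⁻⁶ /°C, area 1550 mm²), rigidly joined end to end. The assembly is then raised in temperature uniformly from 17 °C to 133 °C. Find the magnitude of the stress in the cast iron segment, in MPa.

With the walls removed the bar would change length by δ_free = Σ αᵢΔT Lᵢ = 25.3×10⁻⁶×116×875 + 11.3×10⁻⁶×116×240 + 16.4×10⁻⁶×116×800 = 4.404 mm.
The walls prevent any net length change, so an axial force P (same in every segment) develops. Compatibility: P · Σ Lᵢ/(AᵢEᵢ) = δ_free.
Σ Lᵢ/(AᵢEᵢ) = 875/(1025×44×10³) + 240/(525×101×10³) + 800/(1550×197×10³) = 2.655×10⁻⁵ mm/N.
P = 4.404 / 2.655×10⁻⁵ = 165900 N = 165.9 kN, compressive.
σ_{cast iron} = P / A = 165900 / 525 = 316 MPa.

σ ≈ 316 MPa (compressive)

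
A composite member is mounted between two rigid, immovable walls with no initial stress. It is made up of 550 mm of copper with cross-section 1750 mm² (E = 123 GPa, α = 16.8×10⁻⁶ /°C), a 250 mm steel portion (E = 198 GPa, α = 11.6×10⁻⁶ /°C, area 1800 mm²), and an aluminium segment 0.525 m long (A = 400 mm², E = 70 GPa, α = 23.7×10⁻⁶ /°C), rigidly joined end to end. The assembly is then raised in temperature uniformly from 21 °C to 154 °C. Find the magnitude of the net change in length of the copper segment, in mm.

If the supports were absent, the total length change would be Σ αᵢΔT Lᵢ = 16.8×10⁻⁶×133×550 + 11.6×10⁻⁶×133×250 + 23.7×10⁻⁶×133×525 = 3.269 mm.
The walls prevent any net length change, so an axial force P (same in every segment) develops. Compatibility: P · Σ Lᵢ/(AᵢEᵢ) = δ_free.
Σ Lᵢ/(AᵢEᵢ) = 550/(1750×123×10³) + 250/(1800×198×10³) + 525/(400×70×10³) = 2.201×10⁻⁵ mm/N.
So P = 3.269 / 2.201×10⁻⁵ = 148.6 kN, compressive.
For the copper segment, free thermal change = 16.8×10⁻⁶×133×550 = 1.229 mm and elastic change from P = 148600×550/(1750×123×10³) = 0.3796 mm; these oppose, so the net change is 0.849 mm (segment lengthens).

|ΔL| ≈ 0.849 mm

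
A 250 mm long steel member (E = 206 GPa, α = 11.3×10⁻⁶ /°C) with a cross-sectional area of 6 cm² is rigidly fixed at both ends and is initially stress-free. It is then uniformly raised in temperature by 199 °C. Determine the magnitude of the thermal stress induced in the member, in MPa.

Because both ends are immovable the net strain is zero, and the suppressed thermal strain is αΔT = 11.3×10⁻⁶ × 199 = 2248.7×10⁻⁶.
The stress required to suppress this strain is σ = Eε = 206×10³ × 2248.7×10⁻⁶ = 463.2 MPa, compressive since the member is trying to expand.

σ ≈ 463 MPa (compressive)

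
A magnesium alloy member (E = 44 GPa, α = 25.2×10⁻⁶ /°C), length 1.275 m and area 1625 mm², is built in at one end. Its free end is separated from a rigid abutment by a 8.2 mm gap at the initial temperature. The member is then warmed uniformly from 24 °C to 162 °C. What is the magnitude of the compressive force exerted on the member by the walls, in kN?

P ≈ 0 kN

If the wall were absent the member would grow by αΔT L = 25.2×10⁻⁶ × 138 × 1275 = 4.434 mm.
Since δ_free = 4.43 mm is less than the 8.2 mm gap, the member never touches the wall. No axial force develops.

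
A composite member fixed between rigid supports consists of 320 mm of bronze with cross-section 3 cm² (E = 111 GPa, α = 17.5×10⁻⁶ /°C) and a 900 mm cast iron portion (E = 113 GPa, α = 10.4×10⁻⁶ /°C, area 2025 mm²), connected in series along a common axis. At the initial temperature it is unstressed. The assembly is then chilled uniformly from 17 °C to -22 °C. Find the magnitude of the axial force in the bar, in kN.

Free thermal contraction of the whole bar: Σ αᵢΔT Lᵢ = 17.5×10⁻⁶×39×320 + 10.4×10⁻⁶×39×900 = 0.5834 mm.
Since the ends are fixed, an axial force P builds up, equal in every segment, with P · Σ Lᵢ/(AᵢEᵢ) = δ_free.
The series flexibility is Σ Lᵢ/(AᵢEᵢ) = 320/(300×111×10³) + 900/(2025×113×10³) = 1.354×10⁻⁵ mm/N.
P = 0.5834 / 1.354×10⁻⁵ = 43080 N = 43.08 kN, tensile.

P ≈ 43.1 kN (tensile)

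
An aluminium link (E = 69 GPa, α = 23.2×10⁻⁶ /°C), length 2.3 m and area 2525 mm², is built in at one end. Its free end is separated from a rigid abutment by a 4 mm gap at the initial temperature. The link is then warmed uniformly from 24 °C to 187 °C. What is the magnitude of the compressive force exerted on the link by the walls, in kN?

Free thermal elongation = αΔT L = 23.2×10⁻⁶ × 163 × 2300 = 8.698 mm.
This exceeds the 4 mm gap, so the wall pushes back. The portion of expansion that must be recovered elastically is δ_free − gap = 8.698 − 4 = 4.698 mm.
That suppressed elongation corresponds to σ = E·Δ/L = 69×10³ × 4.698/2300 = 140.9 MPa.
P = σA = 140.9 × 2525 = 355.8 kN.

P ≈ 356 kN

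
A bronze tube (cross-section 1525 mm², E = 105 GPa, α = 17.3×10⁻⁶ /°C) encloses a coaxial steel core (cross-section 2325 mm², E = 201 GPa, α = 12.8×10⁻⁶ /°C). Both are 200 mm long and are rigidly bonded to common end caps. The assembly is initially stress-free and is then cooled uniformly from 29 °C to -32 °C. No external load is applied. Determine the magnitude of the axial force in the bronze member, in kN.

P ≈ 32.7 kN (tensile in the bronze)

The bronze has the larger α, so on cooling it would change length more than the steel if both were free. The rigid plates force a common final length, so the bronze is put into tension and the steel into compression, with equal and opposite forces P (no external load).
Setting the final lengths equal and cancelling L: (α₁ − α₂)ΔT = P/(A₁E₁) + P/(A₂E₂).
|α₁ − α₂|·ΔT = 4.5×10⁻⁶ × 61 = 0.0002745.
1/(A₁E₁) + 1/(A₂E₂) = 1/(1525×105×10³) + 1/(2325×201×10³) = 8.385×10⁻⁹ N⁻¹.
So P = 0.0002745 / 8.385×10⁻⁹ = 32.74 kN.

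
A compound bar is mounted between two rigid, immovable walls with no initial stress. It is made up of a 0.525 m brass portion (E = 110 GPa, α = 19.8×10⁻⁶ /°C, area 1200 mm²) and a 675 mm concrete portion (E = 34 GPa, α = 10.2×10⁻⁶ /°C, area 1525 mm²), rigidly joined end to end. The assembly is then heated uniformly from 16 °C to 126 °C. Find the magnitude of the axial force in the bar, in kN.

P ≈ 112 kN (compressive)

With the walls removed the bar would change length by δ_free = Σ αᵢΔT Lᵢ = 19.8×10⁻⁶×110×525 + 10.2×10⁻⁶×110×675 = 1.901 mm.
The rigid supports impose zero overall length change; the single axial force P common to all segments must satisfy P Σ Lᵢ/(AᵢEᵢ) = δ_free.
The series flexibility is Σ Lᵢ/(AᵢEᵢ) = 525/(1200×110×10³) + 675/(1525×34×10³) = 1.7×10⁻⁵ mm/N.
Hence P = δ_free / Σ(L/AE) = 1.901/1.7×10⁻⁵ = 111.8 kN (compressive).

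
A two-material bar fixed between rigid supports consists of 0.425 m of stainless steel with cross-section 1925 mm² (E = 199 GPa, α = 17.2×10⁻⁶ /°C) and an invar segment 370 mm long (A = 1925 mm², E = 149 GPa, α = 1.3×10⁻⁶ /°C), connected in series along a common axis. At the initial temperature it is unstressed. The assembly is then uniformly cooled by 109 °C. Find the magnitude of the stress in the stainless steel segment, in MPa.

σ ≈ 184 MPa (tensile)

With the walls removed the bar would change length by δ_free = Σ αᵢΔT Lᵢ = 17.2×10⁻⁶×109×425 + 1.3×10⁻⁶×109×370 = 0.8492 mm.
The walls prevent any net length change, so an axial force P (same in every segment) develops. Compatibility: P · Σ Lᵢ/(AᵢEᵢ) = δ_free.
The series flexibility is Σ Lᵢ/(AᵢEᵢ) = 425/(1925×199×10³) + 370/(1925×149×10³) = 2.399×10⁻⁶ mm/N.
Hence P = δ_free / Σ(L/AE) = 0.8492/2.399×10⁻⁶ = 353.9 kN (tensile).
σ_{stainless steel} = P / A = 353900 / 1925 = 183.9 MPa.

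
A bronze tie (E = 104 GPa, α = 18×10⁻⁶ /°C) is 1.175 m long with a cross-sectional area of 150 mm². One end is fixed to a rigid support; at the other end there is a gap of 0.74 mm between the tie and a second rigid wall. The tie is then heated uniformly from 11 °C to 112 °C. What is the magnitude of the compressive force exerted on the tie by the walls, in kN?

If the wall were absent the tie would grow by αΔT L = 18×10⁻⁶ × 101 × 1175 = 2.136 mm.
After closing the 0.74 mm clearance, 2.136 − 0.74 = 1.396 mm of expansion remains to be suppressed by the wall.
So σ = E(δ_free − g)/L = 104×10³ × 1.396/1175 = 123.6 MPa.
P = σA = 123.6 × 150 = 18.54 kN.

P ≈ 18.5 kN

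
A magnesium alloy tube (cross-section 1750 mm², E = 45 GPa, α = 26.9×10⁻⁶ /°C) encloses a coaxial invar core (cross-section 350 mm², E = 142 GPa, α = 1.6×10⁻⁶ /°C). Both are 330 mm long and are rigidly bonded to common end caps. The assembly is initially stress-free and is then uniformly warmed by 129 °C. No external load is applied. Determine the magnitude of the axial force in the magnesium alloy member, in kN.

Equilibrium of a rigid end plate with no external load gives equal and opposite internal forces ±P in the two members. Since α_{magnesium alloy} > α_{invar}, heating drives the magnesium alloy into compression and the invar into tension.
Equating the net (thermal + elastic) strains gives |α₁ − α₂|·ΔT = P·[1/(A₁E₁) + 1/(A₂E₂)].
|α₁ − α₂|·ΔT = 25.3×10⁻⁶ × 129 = 0.003264.
1/(A₁E₁) + 1/(A₂E₂) = 1/(1750×45×10³) + 1/(350×142×10³) = 3.282×10⁻⁸ N⁻¹.
P = 0.003264 / 3.282×10⁻⁸ = 99450 N = 99.45 kN.

P ≈ 99.4 kN (compressive in the magnesium alloy)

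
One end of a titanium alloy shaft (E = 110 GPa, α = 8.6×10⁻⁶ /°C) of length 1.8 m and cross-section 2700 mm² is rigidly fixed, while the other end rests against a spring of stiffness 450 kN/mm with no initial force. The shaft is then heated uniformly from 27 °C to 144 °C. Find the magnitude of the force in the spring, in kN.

P ≈ 219 kN

Free thermal expansion: δ_free = αΔT L = 8.6×10⁻⁶ × 117 × 1800 = 1.811 mm.
Let P be the compressive force at the spring. The shaft shortens elastically by PL/(AE) and the spring compresses by P/k; together these equal δ_free.
So P = δ_free / [L/(AE) + 1/k] = 1.811 / [ 1800/(2700×110×10³) + 1/(450×10³) ].
P = 1.811 / 8.283×10⁻⁶ = 218700 N.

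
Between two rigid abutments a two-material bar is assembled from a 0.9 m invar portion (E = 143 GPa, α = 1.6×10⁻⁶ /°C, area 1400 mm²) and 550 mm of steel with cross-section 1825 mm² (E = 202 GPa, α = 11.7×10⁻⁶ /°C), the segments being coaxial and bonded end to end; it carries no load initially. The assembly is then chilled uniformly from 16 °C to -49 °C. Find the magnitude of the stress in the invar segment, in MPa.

σ ≈ 61.1 MPa (tensile)

If the supports were absent, the total length change would be Σ αᵢΔT Lᵢ = 1.6×10⁻⁶×65×900 + 11.7×10⁻⁶×65×550 = 0.5119 mm.
The walls prevent any net length change, so an axial force P (same in every segment) develops. Compatibility: P · Σ Lᵢ/(AᵢEᵢ) = δ_free.
Σ Lᵢ/(AᵢEᵢ) = 900/(1400×143×10³) + 550/(1825×202×10³) = 5.987×10⁻⁶ mm/N.
P = 0.5119 / 5.987×10⁻⁶ = 85490 N = 85.49 kN, tensile.
σ_{invar} = P / A = 85490 / 1400 = 61.07 MPa.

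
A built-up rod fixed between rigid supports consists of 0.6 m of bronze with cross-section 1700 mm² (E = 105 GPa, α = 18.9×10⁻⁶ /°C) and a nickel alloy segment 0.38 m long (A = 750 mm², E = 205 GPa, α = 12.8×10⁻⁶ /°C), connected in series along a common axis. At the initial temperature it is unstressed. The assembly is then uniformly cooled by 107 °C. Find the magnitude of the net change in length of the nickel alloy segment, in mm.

With the walls removed the bar would change length by δ_free = Σ αᵢΔT Lᵢ = 18.9×10⁻⁶×107×600 + 12.8×10⁻⁶×107×380 = 1.734 mm.
The walls prevent any net length change, so an axial force P (same in every segment) develops. Compatibility: P · Σ Lᵢ/(AᵢEᵢ) = δ_free.
The series flexibility is Σ Lᵢ/(AᵢEᵢ) = 600/(1700×105×10³) + 380/(750×205×10³) = 5.833×10⁻⁶ mm/N.
P = 1.734 / 5.833×10⁻⁶ = 297300 N = 297.3 kN, tensile.
For the nickel alloy segment, free thermal change = 12.8×10⁻⁶×107×380 = 0.5204 mm and elastic change from P = 297300×380/(750×205×10³) = 0.7347 mm; these oppose, so the net change is 0.214 mm (segment lengthens).

|ΔL| ≈ 0.214 mm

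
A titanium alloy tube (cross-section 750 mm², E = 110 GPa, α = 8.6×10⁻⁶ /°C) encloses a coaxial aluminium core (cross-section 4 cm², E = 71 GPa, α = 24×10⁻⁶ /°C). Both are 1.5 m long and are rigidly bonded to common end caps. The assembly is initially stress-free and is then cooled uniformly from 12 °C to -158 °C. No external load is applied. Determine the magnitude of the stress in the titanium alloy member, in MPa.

The aluminium has the larger α, so on cooling it would change length more than the titanium alloy if both were free. The rigid plates force a common final length, so the aluminium is put into tension and the titanium alloy into compression, with equal and opposite forces P (no external load).
Equating the net (thermal + elastic) strains gives |α₁ − α₂|·ΔT = P·[1/(A₁E₁) + 1/(A₂E₂)].
|α₁ − α₂|·ΔT = 15.4×10⁻⁶ × 170 = 0.002618.
1/(A₁E₁) + 1/(A₂E₂) = 1/(750×110×10³) + 1/(400×71×10³) = 4.733×10⁻⁸ N⁻¹.
So P = 0.002618 / 4.733×10⁻⁸ = 55.31 kN.
σ_{titanium alloy} = P/A₁ = 55310/750 = 73.75 MPa, compressive.

σ ≈ 73.7 MPa (compressive)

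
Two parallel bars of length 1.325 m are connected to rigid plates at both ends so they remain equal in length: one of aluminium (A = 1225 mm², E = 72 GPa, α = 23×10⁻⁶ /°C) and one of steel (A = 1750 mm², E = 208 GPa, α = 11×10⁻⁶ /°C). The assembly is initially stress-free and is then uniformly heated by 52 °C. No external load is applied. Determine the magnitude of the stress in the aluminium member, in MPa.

Both members must finish at the same length. With the larger α, the aluminium tends to over-expand; the plates restrain it, putting the aluminium in compression and the steel in tension. With no external load the two internal forces are equal and opposite, magnitude P.
Compatibility of the two members (thermal + elastic change equal): (α₁ − α₂)ΔT = P·[1/(A₁E₁) + 1/(A₂E₂)].
|α₁ − α₂|·ΔT = 12×10⁻⁶ × 52 = 0.000624.
1/(A₁E₁) + 1/(A₂E₂) = 1/(1225×72×10³) + 1/(1750×208×10³) = 1.409×10⁻⁸ N⁻¹.
P = 0.000624 / 1.409×10⁻⁸ = 44300 N = 44.3 kN.
σ_{aluminium} = P/A₁ = 44300/1225 = 36.16 MPa, compressive.

σ ≈ 36.2 MPa (compressive)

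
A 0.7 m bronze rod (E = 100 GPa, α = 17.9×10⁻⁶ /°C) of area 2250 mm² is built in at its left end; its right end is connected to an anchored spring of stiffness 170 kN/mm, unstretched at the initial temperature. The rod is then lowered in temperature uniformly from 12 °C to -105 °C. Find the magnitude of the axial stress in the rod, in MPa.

σ ≈ 72.4 MPa (tensile)

If the spring were absent the rod would shorten by αΔT L = 17.9×10⁻⁶ × 117 × 700 = 1.466 mm.
With a force P in the spring, the elastic change of the rod is PL/(AE) and that of the spring is P/k; compatibility requires their sum to equal δ_free.
So P = δ_free / [L/(AE) + 1/k] = 1.466 / [ 700/(2250×100×10³) + 1/(170×10³) ].
P = 1.466 / 8.993×10⁻⁶ = 163000 N.
σ = P/A = 163000/2250 = 72.45 MPa.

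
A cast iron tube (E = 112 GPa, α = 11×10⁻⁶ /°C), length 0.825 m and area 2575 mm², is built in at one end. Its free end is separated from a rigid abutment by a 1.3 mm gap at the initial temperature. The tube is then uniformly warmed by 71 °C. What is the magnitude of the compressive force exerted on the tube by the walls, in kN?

If the wall were absent the tube would grow by αΔT L = 11×10⁻⁶ × 71 × 825 = 0.6443 mm.
This is smaller than the 1.3 mm clearance, so the tube expands freely without reaching the stop — the stress is zero.

P ≈ 0 kN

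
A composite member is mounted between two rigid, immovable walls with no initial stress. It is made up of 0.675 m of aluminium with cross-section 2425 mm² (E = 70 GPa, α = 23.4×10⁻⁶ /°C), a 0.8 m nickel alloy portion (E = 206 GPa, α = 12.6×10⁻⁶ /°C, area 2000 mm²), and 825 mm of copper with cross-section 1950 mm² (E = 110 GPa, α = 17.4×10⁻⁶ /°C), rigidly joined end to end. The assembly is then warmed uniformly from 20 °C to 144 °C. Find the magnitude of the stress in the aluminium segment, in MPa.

σ ≈ 211 MPa (compressive)

With the walls removed the bar would change length by δ_free = Σ αᵢΔT Lᵢ = 23.4×10⁻⁶×124×675 + 12.6×10⁻⁶×124×800 + 17.4×10⁻⁶×124×825 = 4.989 mm.
The rigid supports impose zero overall length change; the single axial force P common to all segments must satisfy P Σ Lᵢ/(AᵢEᵢ) = δ_free.
Σ Lᵢ/(AᵢEᵢ) = 675/(2425×70×10³) + 800/(2000×206×10³) + 825/(1950×110×10³) = 9.764×10⁻⁶ mm/N.
Hence P = δ_free / Σ(L/AE) = 4.989/9.764×10⁻⁶ = 510.9 kN (compressive).
σ_{aluminium} = P / A = 510900 / 2425 = 210.7 MPa.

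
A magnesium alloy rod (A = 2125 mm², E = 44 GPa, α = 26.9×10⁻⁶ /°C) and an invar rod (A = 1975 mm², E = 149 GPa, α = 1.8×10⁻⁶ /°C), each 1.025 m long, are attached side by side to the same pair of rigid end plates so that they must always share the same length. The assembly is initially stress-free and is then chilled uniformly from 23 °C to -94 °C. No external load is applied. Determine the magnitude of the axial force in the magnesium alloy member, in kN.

Both members must finish at the same length. With the larger α, the magnesium alloy tends to over-contract; the plates restrain it, putting the magnesium alloy in tension and the invar in compression. With no external load the two internal forces are equal and opposite, magnitude P.
Compatibility of the two members (thermal + elastic change equal): (α₁ − α₂)ΔT = P·[1/(A₁E₁) + 1/(A₂E₂)].
|α₁ − α₂|·ΔT = 25.1×10⁻⁶ × 117 = 0.002937.
1/(A₁E₁) + 1/(A₂E₂) = 1/(2125×44×10³) + 1/(1975×149×10³) = 1.409×10⁻⁸ N⁻¹.
P = 0.002937 / 1.409×10⁻⁸ = 208400 N = 208.4 kN.

P ≈ 208 kN (tensile in the magnesium alloy)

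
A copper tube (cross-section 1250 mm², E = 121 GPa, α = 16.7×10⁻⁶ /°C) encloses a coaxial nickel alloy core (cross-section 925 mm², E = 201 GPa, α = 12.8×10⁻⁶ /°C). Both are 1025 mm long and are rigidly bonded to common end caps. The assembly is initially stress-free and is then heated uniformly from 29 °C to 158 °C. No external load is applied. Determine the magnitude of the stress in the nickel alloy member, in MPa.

σ ≈ 45.4 MPa (tensile)

The copper has the larger α, so on heating it would change length more than the nickel alloy if both were free. The rigid plates force a common final length, so the copper is put into compression and the nickel alloy into tension, with equal and opposite forces P (no external load).
Compatibility of the two members (thermal + elastic change equal): (α₁ − α₂)ΔT = P·[1/(A₁E₁) + 1/(A₂E₂)].
|α₁ − α₂|·ΔT = 3.9×10⁻⁶ × 129 = 0.0005031.
1/(A₁E₁) + 1/(A₂E₂) = 1/(1250×121×10³) + 1/(925×201×10³) = 1.199×10⁻⁸ N⁻¹.
So P = 0.0005031 / 1.199×10⁻⁸ = 41.96 kN.
σ_{nickel alloy} = P/A₂ = 41960/925 = 45.36 MPa, tensile.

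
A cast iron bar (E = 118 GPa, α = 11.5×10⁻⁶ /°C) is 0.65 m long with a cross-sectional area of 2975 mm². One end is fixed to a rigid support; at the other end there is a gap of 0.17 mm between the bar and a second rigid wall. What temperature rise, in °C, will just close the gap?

ΔT ≈ 22.7 °C

Contact occurs when the free expansion equals the gap: αΔT L = 0.17 mm.
ΔT = 0.17 / (11.5×10⁻⁶ × 650) = 22.74 °C.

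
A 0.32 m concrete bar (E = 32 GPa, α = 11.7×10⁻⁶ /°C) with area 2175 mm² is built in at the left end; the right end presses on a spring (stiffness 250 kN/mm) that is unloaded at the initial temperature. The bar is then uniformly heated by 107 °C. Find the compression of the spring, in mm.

δ ≈ 0.186 mm

The unrestrained thermal change is αΔT L = 11.7×10⁻⁶ × 107 × 320 = 0.4006 mm.
With a force P in the spring, the elastic change of the bar is PL/(AE) and that of the spring is P/k; compatibility requires their sum to equal δ_free.
P [ L/(AE) + 1/k ] = δ_free → P [ 320/(2175×32×10³) + 1/(250×10³) ] = 0.4006.
P = 0.4006 / 8.598×10⁻⁶ = 46590 N.
Spring compression = P/k = 46590/(250×10³) = 0.1864 mm.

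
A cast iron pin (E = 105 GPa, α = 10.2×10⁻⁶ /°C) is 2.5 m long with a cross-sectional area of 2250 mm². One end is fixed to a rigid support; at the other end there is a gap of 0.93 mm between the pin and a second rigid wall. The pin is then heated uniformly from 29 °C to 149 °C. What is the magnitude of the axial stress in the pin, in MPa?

σ ≈ 89.5 MPa (compressive)

Unrestrained expansion: δ_free = αΔT L = 10.2×10⁻⁶ × 120 × 2500 = 3.06 mm.
The gap closes (δ_free > 0.93 mm) and the wall then resists a further 3.06 − 0.93 = 2.13 mm of expansion.
So σ = E(δ_free − g)/L = 105×10³ × 2.13/2500 = 89.46 MPa.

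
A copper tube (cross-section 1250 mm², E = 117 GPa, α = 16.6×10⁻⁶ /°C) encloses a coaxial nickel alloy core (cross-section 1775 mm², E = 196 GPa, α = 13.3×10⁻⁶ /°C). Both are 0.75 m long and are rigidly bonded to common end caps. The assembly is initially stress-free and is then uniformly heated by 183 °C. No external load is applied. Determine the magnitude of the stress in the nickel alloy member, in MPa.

The copper has the larger α, so on heating it would change length more than the nickel alloy if both were free. The rigid plates force a common final length, so the copper is put into compression and the nickel alloy into tension, with equal and opposite forces P (no external load).
Compatibility of the two members (thermal + elastic change equal): (α₁ − α₂)ΔT = P·[1/(A₁E₁) + 1/(A₂E₂)].
|α₁ − α₂|·ΔT = 3.3×10⁻⁶ × 183 = 0.0006039.
1/(A₁E₁) + 1/(A₂E₂) = 1/(1250×117×10³) + 1/(1775×196×10³) = 9.712×10⁻⁹ N⁻¹.
So P = 0.0006039 / 9.712×10⁻⁹ = 62.18 kN.
σ_{nickel alloy} = P/A₂ = 62180/1775 = 35.03 MPa, tensile.

σ ≈ 35 MPa (tensile)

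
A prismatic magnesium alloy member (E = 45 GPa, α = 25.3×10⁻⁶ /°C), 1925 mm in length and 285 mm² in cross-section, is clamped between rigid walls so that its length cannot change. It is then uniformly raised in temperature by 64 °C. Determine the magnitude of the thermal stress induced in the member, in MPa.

σ ≈ 72.9 MPa (compressive)

Because both ends are immovable the net strain is zero, and the suppressed thermal strain is αΔT = 25.3×10⁻⁶ × 64 = 1619.2×10⁻⁶.
Hence σ = E·αΔT = 45×10³ × 1619.2×10⁻⁶ = 72.86 MPa, compressive.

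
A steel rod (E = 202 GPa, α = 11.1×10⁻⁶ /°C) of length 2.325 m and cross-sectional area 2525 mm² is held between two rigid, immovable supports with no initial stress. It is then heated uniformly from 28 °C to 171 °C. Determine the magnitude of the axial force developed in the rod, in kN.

The ends cannot move, so σ = EαΔT = 202×10³ × 11.1×10⁻⁶ × 143 = 320.6 MPa.
Axial force P = σA = 320.6 × 2525 = 809600 N = 809.6 kN, compressive.

P ≈ 810 kN (compressive)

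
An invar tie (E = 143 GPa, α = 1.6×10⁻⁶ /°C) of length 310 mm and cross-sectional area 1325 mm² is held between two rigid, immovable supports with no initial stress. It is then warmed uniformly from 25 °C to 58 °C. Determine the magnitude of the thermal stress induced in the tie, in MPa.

With length fixed, the mechanical strain must cancel the thermal strain αΔT = 1.6×10⁻⁶ × 33 = 52.8×10⁻⁶.
The stress required to suppress this strain is σ = Eε = 143×10³ × 52.8×10⁻⁶ = 7.55 MPa, compressive since the tie is trying to expand.

σ ≈ 7.55 MPa (compressive)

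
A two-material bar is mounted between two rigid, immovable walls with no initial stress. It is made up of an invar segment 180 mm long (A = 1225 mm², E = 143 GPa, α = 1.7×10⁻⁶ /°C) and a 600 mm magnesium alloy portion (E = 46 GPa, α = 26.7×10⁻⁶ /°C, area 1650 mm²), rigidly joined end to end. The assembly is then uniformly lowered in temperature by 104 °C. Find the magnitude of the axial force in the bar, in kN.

With the walls removed the bar would change length by δ_free = Σ αᵢΔT Lᵢ = 1.7×10⁻⁶×104×180 + 26.7×10⁻⁶×104×600 = 1.698 mm.
Since the ends are fixed, an axial force P builds up, equal in every segment, with P · Σ Lᵢ/(AᵢEᵢ) = δ_free.
The series flexibility is Σ Lᵢ/(AᵢEᵢ) = 180/(1225×143×10³) + 600/(1650×46×10³) = 8.933×10⁻⁶ mm/N.
So P = 1.698 / 8.933×10⁻⁶ = 190.1 kN, tensile.

P ≈ 190 kN (tensile)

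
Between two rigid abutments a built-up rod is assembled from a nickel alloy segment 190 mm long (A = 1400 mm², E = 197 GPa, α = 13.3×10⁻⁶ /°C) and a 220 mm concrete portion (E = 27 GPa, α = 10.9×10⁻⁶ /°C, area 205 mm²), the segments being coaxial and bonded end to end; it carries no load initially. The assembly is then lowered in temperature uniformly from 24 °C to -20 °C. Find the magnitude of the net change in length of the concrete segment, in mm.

With the walls removed the bar would change length by δ_free = Σ αᵢΔT Lᵢ = 13.3×10⁻⁶×44×190 + 10.9×10⁻⁶×44×220 = 0.2167 mm.
The rigid supports impose zero overall length change; the single axial force P common to all segments must satisfy P Σ Lᵢ/(AᵢEᵢ) = δ_free.
Σ Lᵢ/(AᵢEᵢ) = 190/(1400×197×10³) + 220/(205×27×10³) = 4.044×10⁻⁵ mm/N.
Hence P = δ_free / Σ(L/AE) = 0.2167/4.044×10⁻⁵ = 5.359 kN (tensile).
For the concrete segment, free thermal change = 10.9×10⁻⁶×44×220 = 0.1055 mm and elastic change from P = 5359×220/(205×27×10³) = 0.213 mm; these oppose, so the net change is 0.107 mm (segment lengthens).

|ΔL| ≈ 0.107 mm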